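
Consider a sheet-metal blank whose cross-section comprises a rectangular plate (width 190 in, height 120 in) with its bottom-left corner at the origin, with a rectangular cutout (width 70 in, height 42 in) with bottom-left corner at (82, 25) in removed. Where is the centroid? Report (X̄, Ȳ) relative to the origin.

plate: A = 190 × 120 = 22800.00, centroid at (95.00, 60.00).
hole: A = −(70 × 42) = -2940.00, centroid at (117.00, 46.00).
ΣA = 19860.00 in², ΣAX̄ = 1822020.00 in³, ΣAȲ = 1232760.00 in³.
X̄ = 1822020.00/19860.00 = 91.74 in; Ȳ = 1232760.00/19860.00 = 62.07 in.

X̄ = 91.74 in, Ȳ = 62.07 in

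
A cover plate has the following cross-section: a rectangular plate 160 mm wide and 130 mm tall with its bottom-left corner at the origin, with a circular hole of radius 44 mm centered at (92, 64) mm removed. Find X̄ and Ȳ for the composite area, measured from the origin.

Part | A | x̄ᵢ | ȳᵢ | A·x̄ᵢ | A·ȳᵢ
plate | 20800.00 | 80.00 | 65.00 | 1664000.00 | 1352000.00
hole | -6082.12 | 92.00 | 64.00 | -559555.35 | -389255.90
Σ | 14717.88 |  |  | 1104444.65 | 962744.10
X̄ = 1104444.65 / 14717.88 = 75.04 mm
Ȳ = 962744.10 / 14717.88 = 65.41 mm

X̄ = 75.04 mm, Ȳ = 65.41 mm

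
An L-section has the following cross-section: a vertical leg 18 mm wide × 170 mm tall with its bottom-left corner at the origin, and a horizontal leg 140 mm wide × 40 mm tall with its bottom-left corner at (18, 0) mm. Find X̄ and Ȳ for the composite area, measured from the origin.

Part | A | x̄ᵢ | ȳᵢ | A·x̄ᵢ | A·ȳᵢ
vertical leg | 3060.00 | 9.00 | 85.00 | 27540.00 | 260100.00
horizontal leg | 5600.00 | 88.00 | 20.00 | 492800.00 | 112000.00
Σ | 8660.00 |  |  | 520340.00 | 372100.00
X̄ = 520340.00 / 8660.00 = 60.09 mm
Ȳ = 372100.00 / 8660.00 = 42.97 mm

X̄ = 60.09 mm, Ȳ = 42.97 mm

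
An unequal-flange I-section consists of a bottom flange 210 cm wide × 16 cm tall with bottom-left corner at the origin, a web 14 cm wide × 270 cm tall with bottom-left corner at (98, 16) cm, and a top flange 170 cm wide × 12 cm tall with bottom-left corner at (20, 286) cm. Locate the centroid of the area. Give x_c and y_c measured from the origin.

x_c = 105.00 cm, y_c = 129.99 cm

bottom flange: A = 210 × 16 = 3360.00, centroid at (105.00, 8.00).
web: A = 14 × 270 = 3780.00, centroid at (105.00, 151.00).
top flange: A = 170 × 12 = 2040.00, centroid at (105.00, 292.00).
ΣA = 9180.00 cm², ΣAx_c = 963900.00 cm³, ΣAy_c = 1193340.00 cm³.
x_c = 963900.00/9180.00 = 105.00 cm; y_c = 1193340.00/9180.00 = 129.99 cm.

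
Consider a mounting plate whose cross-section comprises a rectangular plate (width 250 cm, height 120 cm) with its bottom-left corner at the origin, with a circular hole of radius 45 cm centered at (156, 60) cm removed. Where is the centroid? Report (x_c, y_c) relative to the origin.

plate: A = 250 × 120 = 30000.00, centroid at (125.00, 60.00).
hole: A = −π·45² = -6361.73, centroid at (156.00, 60.00).
ΣA = 23638.27 cm², ΣAx_c = 2757570.88 cm³, ΣAy_c = 1418296.49 cm³.
x_c = 2757570.88/23638.27 = 116.66 cm; y_c = 1418296.49/23638.27 = 60.00 cm.

x_c = 116.66 cm, y_c = 60.00 cm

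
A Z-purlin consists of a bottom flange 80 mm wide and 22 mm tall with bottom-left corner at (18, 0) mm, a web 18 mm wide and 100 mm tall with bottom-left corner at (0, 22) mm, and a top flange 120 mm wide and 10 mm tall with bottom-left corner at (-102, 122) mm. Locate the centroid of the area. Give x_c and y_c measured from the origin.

x_c = 14.26 mm, y_c = 63.31 mm

bottom flange: A = 80 × 22 = 1760.00, centroid at (58.00, 11.00).
web: A = 18 × 100 = 1800.00, centroid at (9.00, 72.00).
top flange: A = 120 × 10 = 1200.00, centroid at (-42.00, 127.00).
ΣA = 4760.00 mm², ΣAx_c = 67880.00 mm³, ΣAy_c = 301360.00 mm³.
x_c = 67880.00/4760.00 = 14.26 mm; y_c = 301360.00/4760.00 = 63.31 mm.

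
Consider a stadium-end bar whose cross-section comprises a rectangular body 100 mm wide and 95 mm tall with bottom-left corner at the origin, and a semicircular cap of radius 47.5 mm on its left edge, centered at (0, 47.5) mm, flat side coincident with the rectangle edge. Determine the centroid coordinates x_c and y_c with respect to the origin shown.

Part | A | x̄ᵢ | ȳᵢ | A·x̄ᵢ | A·ȳᵢ
rectangular body | 9500.00 | 50.00 | 47.50 | 475000.00 | 451250.00
semicircular end | 3544.11 | -20.16 | 47.50 | -71447.92 | 168345.19
Σ | 13044.11 |  |  | 403552.08 | 619595.19
x_c = 403552.08 / 13044.11 = 30.94 mm
y_c = 619595.19 / 13044.11 = 47.50 mm

x_c = 30.94 mm, y_c = 47.50 mm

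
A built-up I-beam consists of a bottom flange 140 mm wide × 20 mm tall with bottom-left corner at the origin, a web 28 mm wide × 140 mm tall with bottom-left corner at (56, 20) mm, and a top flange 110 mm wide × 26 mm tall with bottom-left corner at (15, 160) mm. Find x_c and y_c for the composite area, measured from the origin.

bottom flange: A = 140 × 20 = 2800.00, centroid at (70.00, 10.00).
web: A = 28 × 140 = 3920.00, centroid at (70.00, 90.00).
top flange: A = 110 × 26 = 2860.00, centroid at (70.00, 173.00).
ΣA = 9580.00 mm², ΣAx_c = 670600.00 mm³, ΣAy_c = 875580.00 mm³.
x_c = 670600.00/9580.00 = 70.00 mm; y_c = 875580.00/9580.00 = 91.40 mm.

x_c = 70.00 mm, y_c = 91.40 mm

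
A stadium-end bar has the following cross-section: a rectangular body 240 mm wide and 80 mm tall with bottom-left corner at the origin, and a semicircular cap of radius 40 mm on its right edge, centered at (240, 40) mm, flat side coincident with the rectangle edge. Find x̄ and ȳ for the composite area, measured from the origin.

rectangular body: A = 240 × 80 = 19200.00, centroid at (120.00, 40.00).
semicircular end: A = ½π·40² = 2513.27, centroid at (256.98, 40.00).
ΣA = 21713.27 mm²
ΣAx̄ = (19200.00)(120.00) + (2513.27)(256.98) = 2949852.46 mm³
ΣAȳ = (19200.00)(40.00) + (2513.27)(40.00) = 868530.96 mm³
x̄ = 2949852.46 / 21713.27 = 135.85 mm
ȳ = 868530.96 / 21713.27 = 40.00 mm

x̄ = 135.85 mm, ȳ = 40.00 mm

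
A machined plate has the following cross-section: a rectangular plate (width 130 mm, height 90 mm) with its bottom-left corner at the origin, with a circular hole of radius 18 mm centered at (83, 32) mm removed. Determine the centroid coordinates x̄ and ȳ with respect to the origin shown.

Part | A | x̄ᵢ | ȳᵢ | A·x̄ᵢ | A·ȳᵢ
plate | 11700.00 | 65.00 | 45.00 | 760500.00 | 526500.00
hole | -1017.88 | 83.00 | 32.00 | -84483.71 | -32572.03
Σ | 10682.12 |  |  | 676016.29 | 493927.97
x̄ = 676016.29 / 10682.12 = 63.28 mm
ȳ = 493927.97 / 10682.12 = 46.24 mm

x̄ = 63.28 mm, ȳ = 46.24 mm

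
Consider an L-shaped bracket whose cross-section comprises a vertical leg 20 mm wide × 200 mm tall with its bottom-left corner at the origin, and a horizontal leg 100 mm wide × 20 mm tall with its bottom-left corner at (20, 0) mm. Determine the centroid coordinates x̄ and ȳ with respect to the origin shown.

Part | A | x̄ᵢ | ȳᵢ | A·x̄ᵢ | A·ȳᵢ
vertical leg | 4000.00 | 10.00 | 100.00 | 40000.00 | 400000.00
horizontal leg | 2000.00 | 70.00 | 10.00 | 140000.00 | 20000.00
Σ | 6000.00 |  |  | 180000.00 | 420000.00
x̄ = 180000.00 / 6000.00 = 30.00 mm
ȳ = 420000.00 / 6000.00 = 70.00 mm

x̄ = 30.00 mm, ȳ = 70.00 mm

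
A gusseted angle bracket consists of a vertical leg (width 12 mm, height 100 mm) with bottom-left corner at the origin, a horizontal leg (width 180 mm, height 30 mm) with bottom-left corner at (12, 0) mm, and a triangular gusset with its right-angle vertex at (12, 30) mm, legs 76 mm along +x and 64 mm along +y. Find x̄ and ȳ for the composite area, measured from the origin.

x̄ = 71.83 mm, ȳ = 29.43 mm

vertical leg: A = 12 × 100 = 1200.00, centroid at (6.00, 50.00).
horizontal leg: A = 180 × 30 = 5400.00, centroid at (102.00, 15.00).
gusset: A = ½·76·64 = 2432.00, centroid at (37.33, 51.33).
ΣA = 9032.00 mm², ΣAx̄ = 648794.67 mm³, ΣAȳ = 265842.67 mm³.
x̄ = 648794.67/9032.00 = 71.83 mm; ȳ = 265842.67/9032.00 = 29.43 mm.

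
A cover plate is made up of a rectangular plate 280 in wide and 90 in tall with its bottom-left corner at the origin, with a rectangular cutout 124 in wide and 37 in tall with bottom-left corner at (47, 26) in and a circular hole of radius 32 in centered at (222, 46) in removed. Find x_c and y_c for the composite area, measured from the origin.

x_c = 133.01 in, y_c = 44.95 in

Part | A | x̄ᵢ | ȳᵢ | A·x̄ᵢ | A·ȳᵢ
plate | 25200.00 | 140.00 | 45.00 | 3528000.00 | 1134000.00
hole 1 | -4588.00 | 109.00 | 44.50 | -500092.00 | -204166.00
hole 2 | -3216.99 | 222.00 | 46.00 | -714171.97 | -147981.58
Σ | 17395.01 |  |  | 2313736.03 | 781852.42
x_c = 2313736.03 / 17395.01 = 133.01 in
y_c = 781852.42 / 17395.01 = 44.95 in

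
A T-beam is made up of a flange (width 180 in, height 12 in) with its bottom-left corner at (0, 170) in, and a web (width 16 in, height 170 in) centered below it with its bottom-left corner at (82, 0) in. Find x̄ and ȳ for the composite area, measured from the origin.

x̄ = 90.00 in, ȳ = 125.28 in

web: A = 16 × 170 = 2720.00, centroid at (90.00, 85.00).
flange: A = 180 × 12 = 2160.00, centroid at (90.00, 176.00).
ΣA = 4880.00 in²
ΣAx̄ = (2720.00)(90.00) + (2160.00)(90.00) = 439200.00 in³
ΣAȳ = (2720.00)(85.00) + (2160.00)(176.00) = 611360.00 in³
x̄ = 439200.00 / 4880.00 = 90.00 in
ȳ = 611360.00 / 4880.00 = 125.28 in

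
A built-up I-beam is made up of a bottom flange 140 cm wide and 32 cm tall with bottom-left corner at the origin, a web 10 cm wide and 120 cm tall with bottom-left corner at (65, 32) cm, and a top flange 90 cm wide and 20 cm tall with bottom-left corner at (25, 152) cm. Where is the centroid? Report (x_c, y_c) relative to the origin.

x_c = 70.00 cm, y_c = 63.33 cm

Part | A | x̄ᵢ | ȳᵢ | A·x̄ᵢ | A·ȳᵢ
bottom flange | 4480.00 | 70.00 | 16.00 | 313600.00 | 71680.00
web | 1200.00 | 70.00 | 92.00 | 84000.00 | 110400.00
top flange | 1800.00 | 70.00 | 162.00 | 126000.00 | 291600.00
Σ | 7480.00 |  |  | 523600.00 | 473680.00
x_c = 523600.00 / 7480.00 = 70.00 cm
y_c = 473680.00 / 7480.00 = 63.33 cm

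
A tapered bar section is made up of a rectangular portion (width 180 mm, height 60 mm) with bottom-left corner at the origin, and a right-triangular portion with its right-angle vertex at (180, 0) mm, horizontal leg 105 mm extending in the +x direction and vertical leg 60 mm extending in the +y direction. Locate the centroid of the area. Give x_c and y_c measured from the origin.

x_c = 118.23 mm, y_c = 27.74 mm

rectangular portion: A = 180 × 60 = 10800.00, centroid at (90.00, 30.00).
triangular portion: A = ½·105·60 = 3150.00, centroid at (215.00, 20.00).
ΣA = 13950.00 mm²
ΣAx_c = (10800.00)(90.00) + (3150.00)(215.00) = 1649250.00 mm³
ΣAy_c = (10800.00)(30.00) + (3150.00)(20.00) = 387000.00 mm³
x_c = 1649250.00 / 13950.00 = 118.23 mm
y_c = 387000.00 / 13950.00 = 27.74 mm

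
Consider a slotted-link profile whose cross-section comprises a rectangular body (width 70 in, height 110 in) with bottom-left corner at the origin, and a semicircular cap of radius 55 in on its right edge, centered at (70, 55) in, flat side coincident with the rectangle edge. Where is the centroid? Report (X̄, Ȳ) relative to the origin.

rectangular body: A = 70 × 110 = 7700.00, centroid at (35.00, 55.00).
semicircular end: A = ½π·55² = 4751.66, centroid at (93.34, 55.00).
ΣA = 12451.66 in², ΣAX̄ = 713032.79 in³, ΣAȲ = 684841.24 in³.
X̄ = 713032.79/12451.66 = 57.26 in; Ȳ = 684841.24/12451.66 = 55.00 in.

X̄ = 57.26 in, Ȳ = 55.00 in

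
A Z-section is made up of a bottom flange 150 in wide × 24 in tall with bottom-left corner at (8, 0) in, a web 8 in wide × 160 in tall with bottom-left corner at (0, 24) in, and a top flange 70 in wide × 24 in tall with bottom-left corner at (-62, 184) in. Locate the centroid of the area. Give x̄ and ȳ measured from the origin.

x̄ = 39.41 in, ȳ = 77.07 in

Part | A | x̄ᵢ | ȳᵢ | A·x̄ᵢ | A·ȳᵢ
bottom flange | 3600.00 | 83.00 | 12.00 | 298800.00 | 43200.00
web | 1280.00 | 4.00 | 104.00 | 5120.00 | 133120.00
top flange | 1680.00 | -27.00 | 196.00 | -45360.00 | 329280.00
Σ | 6560.00 |  |  | 258560.00 | 505600.00
x̄ = 258560.00 / 6560.00 = 39.41 in
ȳ = 505600.00 / 6560.00 = 77.07 in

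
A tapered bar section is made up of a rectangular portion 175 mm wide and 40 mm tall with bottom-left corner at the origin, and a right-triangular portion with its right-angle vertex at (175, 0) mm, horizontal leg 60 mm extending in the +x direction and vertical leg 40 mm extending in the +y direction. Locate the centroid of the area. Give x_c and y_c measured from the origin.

x_c = 103.23 mm, y_c = 19.02 mm

rectangular portion: A = 175 × 40 = 7000.00, centroid at (87.50, 20.00).
triangular portion: A = ½·60·40 = 1200.00, centroid at (195.00, 13.33).
ΣA = 8200.00 mm²
ΣAx_c = (7000.00)(87.50) + (1200.00)(195.00) = 846500.00 mm³
ΣAy_c = (7000.00)(20.00) + (1200.00)(13.33) = 156000.00 mm³
x_c = 846500.00 / 8200.00 = 103.23 mm
y_c = 156000.00 / 8200.00 = 19.02 mm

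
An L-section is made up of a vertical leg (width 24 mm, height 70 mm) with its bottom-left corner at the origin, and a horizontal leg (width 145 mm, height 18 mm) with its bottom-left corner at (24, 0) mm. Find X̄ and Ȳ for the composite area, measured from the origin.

X̄ = 63.41 mm, Ȳ = 19.18 mm

Part | A | x̄ᵢ | ȳᵢ | A·x̄ᵢ | A·ȳᵢ
vertical leg | 1680.00 | 12.00 | 35.00 | 20160.00 | 58800.00
horizontal leg | 2610.00 | 96.50 | 9.00 | 251865.00 | 23490.00
Σ | 4290.00 |  |  | 272025.00 | 82290.00
X̄ = 272025.00 / 4290.00 = 63.41 mm
Ȳ = 82290.00 / 4290.00 = 19.18 mm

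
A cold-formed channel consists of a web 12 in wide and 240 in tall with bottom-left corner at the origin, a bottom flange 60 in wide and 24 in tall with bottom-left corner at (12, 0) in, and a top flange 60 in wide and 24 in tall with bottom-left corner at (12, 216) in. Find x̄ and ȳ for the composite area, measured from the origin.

web: A = 12 × 240 = 2880.00, centroid at (6.00, 120.00).
bottom flange: A = 60 × 24 = 1440.00, centroid at (42.00, 12.00).
top flange: A = 60 × 24 = 1440.00, centroid at (42.00, 228.00).
ΣA = 5760.00 in²
ΣAx̄ = (2880.00)(6.00) + (1440.00)(42.00) + (1440.00)(42.00) = 138240.00 in³
ΣAȳ = (2880.00)(120.00) + (1440.00)(12.00) + (1440.00)(228.00) = 691200.00 in³
x̄ = 138240.00 / 5760.00 = 24.00 in
ȳ = 691200.00 / 5760.00 = 120.00 in

x̄ = 24.00 in, ȳ = 120.00 in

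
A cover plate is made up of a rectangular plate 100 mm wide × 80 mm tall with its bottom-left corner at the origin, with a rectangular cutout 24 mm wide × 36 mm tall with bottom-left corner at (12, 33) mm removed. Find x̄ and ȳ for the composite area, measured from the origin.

plate: A = 100 × 80 = 8000.00, centroid at (50.00, 40.00).
hole: A = −(24 × 36) = -864.00, centroid at (24.00, 51.00).
ΣA = 7136.00 mm²
ΣAx̄ = (8000.00)(50.00) + (-864.00)(24.00) = 379264.00 mm³
ΣAȳ = (8000.00)(40.00) + (-864.00)(51.00) = 275936.00 mm³
x̄ = 379264.00 / 7136.00 = 53.15 mm
ȳ = 275936.00 / 7136.00 = 38.67 mm

x̄ = 53.15 mm, ȳ = 38.67 mm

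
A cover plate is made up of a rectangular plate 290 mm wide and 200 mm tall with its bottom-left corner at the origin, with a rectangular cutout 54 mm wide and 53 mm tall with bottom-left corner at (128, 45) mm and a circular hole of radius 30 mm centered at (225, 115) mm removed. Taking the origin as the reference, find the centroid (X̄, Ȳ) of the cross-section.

plate: A = 290 × 200 = 58000.00, centroid at (145.00, 100.00).
hole 1: A = −(54 × 53) = -2862.00, centroid at (155.00, 71.50).
hole 2: A = −π·30² = -2827.43, centroid at (225.00, 115.00).
ΣA = 52310.57 mm², ΣAX̄ = 7330217.49 mm³, ΣAȲ = 5270212.16 mm³.
X̄ = 7330217.49/52310.57 = 140.13 mm; Ȳ = 5270212.16/52310.57 = 100.75 mm.

X̄ = 140.13 mm, Ȳ = 100.75 mm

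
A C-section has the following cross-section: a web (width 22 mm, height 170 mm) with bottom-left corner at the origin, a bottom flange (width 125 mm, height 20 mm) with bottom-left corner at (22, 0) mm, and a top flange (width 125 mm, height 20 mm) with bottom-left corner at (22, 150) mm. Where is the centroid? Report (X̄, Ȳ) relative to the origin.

X̄ = 53.05 mm, Ȳ = 85.00 mm

Part | A | x̄ᵢ | ȳᵢ | A·x̄ᵢ | A·ȳᵢ
web | 3740.00 | 11.00 | 85.00 | 41140.00 | 317900.00
bottom flange | 2500.00 | 84.50 | 10.00 | 211250.00 | 25000.00
top flange | 2500.00 | 84.50 | 160.00 | 211250.00 | 400000.00
Σ | 8740.00 |  |  | 463640.00 | 742900.00
X̄ = 463640.00 / 8740.00 = 53.05 mm
Ȳ = 742900.00 / 8740.00 = 85.00 mm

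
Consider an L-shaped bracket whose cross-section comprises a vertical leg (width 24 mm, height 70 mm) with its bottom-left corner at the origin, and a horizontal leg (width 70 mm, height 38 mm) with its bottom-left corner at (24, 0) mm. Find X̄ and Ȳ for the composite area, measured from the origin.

X̄ = 40.81 mm, Ȳ = 25.19 mm

vertical leg: A = 24 × 70 = 1680.00, centroid at (12.00, 35.00).
horizontal leg: A = 70 × 38 = 2660.00, centroid at (59.00, 19.00).
ΣA = 4340.00 mm², ΣAX̄ = 177100.00 mm³, ΣAȲ = 109340.00 mm³.
X̄ = 177100.00/4340.00 = 40.81 mm; Ȳ = 109340.00/4340.00 = 25.19 mm.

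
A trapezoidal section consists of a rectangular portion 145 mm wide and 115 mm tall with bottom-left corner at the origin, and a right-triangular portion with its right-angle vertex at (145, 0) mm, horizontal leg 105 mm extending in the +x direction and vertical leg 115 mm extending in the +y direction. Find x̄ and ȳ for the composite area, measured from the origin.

x̄ = 101.08 mm, ȳ = 52.41 mm

Part | A | x̄ᵢ | ȳᵢ | A·x̄ᵢ | A·ȳᵢ
rectangular portion | 16675.00 | 72.50 | 57.50 | 1208937.50 | 958812.50
triangular portion | 6037.50 | 180.00 | 38.33 | 1086750.00 | 231437.50
Σ | 22712.50 |  |  | 2295687.50 | 1190250.00
x̄ = 2295687.50 / 22712.50 = 101.08 mm
ȳ = 1190250.00 / 22712.50 = 52.41 mm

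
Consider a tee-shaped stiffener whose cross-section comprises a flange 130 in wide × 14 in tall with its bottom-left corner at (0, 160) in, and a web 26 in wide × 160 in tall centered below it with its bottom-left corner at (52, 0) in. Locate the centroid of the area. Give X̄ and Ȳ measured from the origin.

web: A = 26 × 160 = 4160.00, centroid at (65.00, 80.00).
flange: A = 130 × 14 = 1820.00, centroid at (65.00, 167.00).
ΣA = 5980.00 in²
ΣAX̄ = (4160.00)(65.00) + (1820.00)(65.00) = 388700.00 in³
ΣAȲ = (4160.00)(80.00) + (1820.00)(167.00) = 636740.00 in³
X̄ = 388700.00 / 5980.00 = 65.00 in
Ȳ = 636740.00 / 5980.00 = 106.48 in

X̄ = 65.00 in, Ȳ = 106.48 in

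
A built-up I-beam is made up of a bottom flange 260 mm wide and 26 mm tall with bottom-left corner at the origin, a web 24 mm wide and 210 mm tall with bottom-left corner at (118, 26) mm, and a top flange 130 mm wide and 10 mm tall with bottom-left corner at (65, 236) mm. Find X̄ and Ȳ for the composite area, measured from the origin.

bottom flange: A = 260 × 26 = 6760.00, centroid at (130.00, 13.00).
web: A = 24 × 210 = 5040.00, centroid at (130.00, 131.00).
top flange: A = 130 × 10 = 1300.00, centroid at (130.00, 241.00).
ΣA = 13100.00 mm², ΣAX̄ = 1703000.00 mm³, ΣAȲ = 1061420.00 mm³.
X̄ = 1703000.00/13100.00 = 130.00 mm; Ȳ = 1061420.00/13100.00 = 81.02 mm.

X̄ = 130.00 mm, Ȳ = 81.02 mm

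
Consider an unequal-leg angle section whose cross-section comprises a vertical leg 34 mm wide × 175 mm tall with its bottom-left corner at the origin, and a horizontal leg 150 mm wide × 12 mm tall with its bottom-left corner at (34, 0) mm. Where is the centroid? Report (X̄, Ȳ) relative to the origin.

X̄ = 38.37 mm, Ȳ = 68.57 mm

vertical leg: A = 34 × 175 = 5950.00, centroid at (17.00, 87.50).
horizontal leg: A = 150 × 12 = 1800.00, centroid at (109.00, 6.00).
ΣA = 7750.00 mm²
ΣAX̄ = (5950.00)(17.00) + (1800.00)(109.00) = 297350.00 mm³
ΣAȲ = (5950.00)(87.50) + (1800.00)(6.00) = 531425.00 mm³
X̄ = 297350.00 / 7750.00 = 38.37 mm
Ȳ = 531425.00 / 7750.00 = 68.57 mm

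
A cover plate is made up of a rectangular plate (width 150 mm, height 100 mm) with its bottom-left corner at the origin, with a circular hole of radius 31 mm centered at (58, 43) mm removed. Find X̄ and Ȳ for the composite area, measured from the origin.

plate: A = 150 × 100 = 15000.00, centroid at (75.00, 50.00).
hole: A = −π·31² = -3019.07, centroid at (58.00, 43.00).
ΣA = 11980.93 mm², ΣAX̄ = 949893.91 mm³, ΣAȲ = 620179.97 mm³.
X̄ = 949893.91/11980.93 = 79.28 mm; Ȳ = 620179.97/11980.93 = 51.76 mm.

X̄ = 79.28 mm, Ȳ = 51.76 mm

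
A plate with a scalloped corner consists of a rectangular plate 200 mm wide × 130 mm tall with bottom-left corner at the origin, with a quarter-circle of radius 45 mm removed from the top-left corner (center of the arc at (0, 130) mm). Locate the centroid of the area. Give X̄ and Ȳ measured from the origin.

X̄ = 105.27 mm, Ȳ = 62.01 mm

plate: A = 200 × 130 = 26000.00, centroid at (100.00, 65.00).
removed quarter-circle: A = −¼π·45² = -1590.43, centroid at (19.10, 110.90).
ΣA = 24409.57 mm², ΣAX̄ = 2569625.00 mm³, ΣAȲ = 1513618.93 mm³.
X̄ = 2569625.00/24409.57 = 105.27 mm; Ȳ = 1513618.93/24409.57 = 62.01 mm.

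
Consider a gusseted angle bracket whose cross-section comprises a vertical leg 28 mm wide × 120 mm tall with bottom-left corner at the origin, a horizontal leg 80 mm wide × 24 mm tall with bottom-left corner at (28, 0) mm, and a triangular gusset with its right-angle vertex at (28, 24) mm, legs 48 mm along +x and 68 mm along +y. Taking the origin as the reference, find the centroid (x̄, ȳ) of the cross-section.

x̄ = 36.08 mm, ȳ = 43.52 mm

vertical leg: A = 28 × 120 = 3360.00, centroid at (14.00, 60.00).
horizontal leg: A = 80 × 24 = 1920.00, centroid at (68.00, 12.00).
gusset: A = ½·48·68 = 1632.00, centroid at (44.00, 46.67).
ΣA = 6912.00 mm², ΣAx̄ = 249408.00 mm³, ΣAȳ = 300800.00 mm³.
x̄ = 249408.00/6912.00 = 36.08 mm; ȳ = 300800.00/6912.00 = 43.52 mm.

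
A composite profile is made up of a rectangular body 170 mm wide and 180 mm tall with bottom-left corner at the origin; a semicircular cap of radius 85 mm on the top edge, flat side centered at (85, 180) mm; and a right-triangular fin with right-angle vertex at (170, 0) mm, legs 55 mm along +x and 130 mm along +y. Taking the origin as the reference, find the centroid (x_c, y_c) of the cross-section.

x_c = 93.11 mm, y_c = 117.77 mm

rectangular body: A = 170 × 180 = 30600.00, centroid at (85.00, 90.00).
semicircular top: A = ½π·85² = 11349.00, centroid at (85.00, 216.08).
triangular fin: A = ½·55·130 = 3575.00, centroid at (188.33, 43.33).
ΣA = 45524.00 mm², ΣAx_c = 4238956.96 mm³, ΣAy_c = 5361153.96 mm³.
x_c = 4238956.96/45524.00 = 93.11 mm; y_c = 5361153.96/45524.00 = 117.77 mm.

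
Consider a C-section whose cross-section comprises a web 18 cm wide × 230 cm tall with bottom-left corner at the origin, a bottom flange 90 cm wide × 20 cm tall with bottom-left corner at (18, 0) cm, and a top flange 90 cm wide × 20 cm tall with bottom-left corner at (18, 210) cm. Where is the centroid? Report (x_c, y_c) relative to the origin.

web: A = 18 × 230 = 4140.00, centroid at (9.00, 115.00).
bottom flange: A = 90 × 20 = 1800.00, centroid at (63.00, 10.00).
top flange: A = 90 × 20 = 1800.00, centroid at (63.00, 220.00).
ΣA = 7740.00 cm², ΣAx_c = 264060.00 cm³, ΣAy_c = 890100.00 cm³.
x_c = 264060.00/7740.00 = 34.12 cm; y_c = 890100.00/7740.00 = 115.00 cm.

x_c = 34.12 cm, y_c = 115.00 cm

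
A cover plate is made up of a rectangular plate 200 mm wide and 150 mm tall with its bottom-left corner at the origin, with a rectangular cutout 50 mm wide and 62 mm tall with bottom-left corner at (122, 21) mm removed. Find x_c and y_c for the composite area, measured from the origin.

plate: A = 200 × 150 = 30000.00, centroid at (100.00, 75.00).
hole: A = −(50 × 62) = -3100.00, centroid at (147.00, 52.00).
ΣA = 26900.00 mm²
ΣAx_c = (30000.00)(100.00) + (-3100.00)(147.00) = 2544300.00 mm³
ΣAy_c = (30000.00)(75.00) + (-3100.00)(52.00) = 2088800.00 mm³
x_c = 2544300.00 / 26900.00 = 94.58 mm
y_c = 2088800.00 / 26900.00 = 77.65 mm

x_c = 94.58 mm, y_c = 77.65 mm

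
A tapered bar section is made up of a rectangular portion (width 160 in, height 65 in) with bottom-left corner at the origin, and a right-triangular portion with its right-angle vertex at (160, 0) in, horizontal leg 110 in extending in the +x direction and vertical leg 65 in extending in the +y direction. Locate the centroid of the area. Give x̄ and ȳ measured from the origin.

x̄ = 109.84 in, ȳ = 29.73 in

Part | A | x̄ᵢ | ȳᵢ | A·x̄ᵢ | A·ȳᵢ
rectangular portion | 10400.00 | 80.00 | 32.50 | 832000.00 | 338000.00
triangular portion | 3575.00 | 196.67 | 21.67 | 703083.33 | 77458.33
Σ | 13975.00 |  |  | 1535083.33 | 415458.33
x̄ = 1535083.33 / 13975.00 = 109.84 in
ȳ = 415458.33 / 13975.00 = 29.73 in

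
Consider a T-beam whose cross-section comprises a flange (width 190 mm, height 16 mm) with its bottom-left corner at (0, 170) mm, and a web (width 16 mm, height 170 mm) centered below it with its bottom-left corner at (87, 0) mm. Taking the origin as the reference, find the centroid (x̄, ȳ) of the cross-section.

x̄ = 95.00 mm, ȳ = 134.08 mm

web: A = 16 × 170 = 2720.00, centroid at (95.00, 85.00).
flange: A = 190 × 16 = 3040.00, centroid at (95.00, 178.00).
ΣA = 5760.00 mm², ΣAx̄ = 547200.00 mm³, ΣAȳ = 772320.00 mm³.
x̄ = 547200.00/5760.00 = 95.00 mm; ȳ = 772320.00/5760.00 = 134.08 mm.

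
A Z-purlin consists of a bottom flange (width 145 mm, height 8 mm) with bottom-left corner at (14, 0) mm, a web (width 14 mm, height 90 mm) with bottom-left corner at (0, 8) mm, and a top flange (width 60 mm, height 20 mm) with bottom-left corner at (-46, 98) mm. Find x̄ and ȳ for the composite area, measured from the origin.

bottom flange: A = 145 × 8 = 1160.00, centroid at (86.50, 4.00).
web: A = 14 × 90 = 1260.00, centroid at (7.00, 53.00).
top flange: A = 60 × 20 = 1200.00, centroid at (-16.00, 108.00).
ΣA = 3620.00 mm², ΣAx̄ = 89960.00 mm³, ΣAȳ = 201020.00 mm³.
x̄ = 89960.00/3620.00 = 24.85 mm; ȳ = 201020.00/3620.00 = 55.53 mm.

x̄ = 24.85 mm, ȳ = 55.53 mm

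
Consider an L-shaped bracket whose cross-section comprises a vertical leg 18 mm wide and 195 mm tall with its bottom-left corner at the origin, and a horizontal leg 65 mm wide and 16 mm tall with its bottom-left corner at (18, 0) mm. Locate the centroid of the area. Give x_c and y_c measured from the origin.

x_c = 18.49 mm, y_c = 77.04 mm

Part | A | x̄ᵢ | ȳᵢ | A·x̄ᵢ | A·ȳᵢ
vertical leg | 3510.00 | 9.00 | 97.50 | 31590.00 | 342225.00
horizontal leg | 1040.00 | 50.50 | 8.00 | 52520.00 | 8320.00
Σ | 4550.00 |  |  | 84110.00 | 350545.00
x_c = 84110.00 / 4550.00 = 18.49 mm
y_c = 350545.00 / 4550.00 = 77.04 mm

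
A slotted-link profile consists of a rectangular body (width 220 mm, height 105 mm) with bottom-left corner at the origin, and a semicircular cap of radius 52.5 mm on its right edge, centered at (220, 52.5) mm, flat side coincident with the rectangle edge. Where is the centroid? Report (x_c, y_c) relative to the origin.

rectangular body: A = 220 × 105 = 23100.00, centroid at (110.00, 52.50).
semicircular end: A = ½π·52.5² = 4329.51, centroid at (242.28, 52.50).
ΣA = 27429.51 mm²
ΣAx_c = (23100.00)(110.00) + (4329.51)(242.28) = 3589960.37 mm³
ΣAy_c = (23100.00)(52.50) + (4329.51)(52.50) = 1440049.14 mm³
x_c = 3589960.37 / 27429.51 = 130.88 mm
y_c = 1440049.14 / 27429.51 = 52.50 mm

x_c = 130.88 mm, y_c = 52.50 mm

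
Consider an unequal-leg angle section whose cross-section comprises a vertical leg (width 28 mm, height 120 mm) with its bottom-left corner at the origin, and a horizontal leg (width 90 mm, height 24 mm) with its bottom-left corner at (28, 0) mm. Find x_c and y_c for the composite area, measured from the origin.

vertical leg: A = 28 × 120 = 3360.00, centroid at (14.00, 60.00).
horizontal leg: A = 90 × 24 = 2160.00, centroid at (73.00, 12.00).
ΣA = 5520.00 mm²
ΣAx_c = (3360.00)(14.00) + (2160.00)(73.00) = 204720.00 mm³
ΣAy_c = (3360.00)(60.00) + (2160.00)(12.00) = 227520.00 mm³
x_c = 204720.00 / 5520.00 = 37.09 mm
y_c = 227520.00 / 5520.00 = 41.22 mm

x_c = 37.09 mm, y_c = 41.22 mm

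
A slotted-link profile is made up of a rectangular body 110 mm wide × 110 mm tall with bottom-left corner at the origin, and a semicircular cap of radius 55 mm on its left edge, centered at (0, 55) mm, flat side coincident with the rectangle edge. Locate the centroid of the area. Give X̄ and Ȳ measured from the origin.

X̄ = 32.91 mm, Ȳ = 55.00 mm

rectangular body: A = 110 × 110 = 12100.00, centroid at (55.00, 55.00).
semicircular end: A = ½π·55² = 4751.66, centroid at (-23.34, 55.00).
ΣA = 16851.66 mm², ΣAX̄ = 554583.33 mm³, ΣAȲ = 926841.24 mm³.
X̄ = 554583.33/16851.66 = 32.91 mm; Ȳ = 926841.24/16851.66 = 55.00 mm.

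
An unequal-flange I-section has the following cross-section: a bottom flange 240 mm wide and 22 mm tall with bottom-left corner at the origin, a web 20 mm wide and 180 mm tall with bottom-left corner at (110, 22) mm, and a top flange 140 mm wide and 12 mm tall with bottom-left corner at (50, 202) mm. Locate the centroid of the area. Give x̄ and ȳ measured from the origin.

x̄ = 120.00 mm, ȳ = 76.77 mm

Part | A | x̄ᵢ | ȳᵢ | A·x̄ᵢ | A·ȳᵢ
bottom flange | 5280.00 | 120.00 | 11.00 | 633600.00 | 58080.00
web | 3600.00 | 120.00 | 112.00 | 432000.00 | 403200.00
top flange | 1680.00 | 120.00 | 208.00 | 201600.00 | 349440.00
Σ | 10560.00 |  |  | 1267200.00 | 810720.00
x̄ = 1267200.00 / 10560.00 = 120.00 mm
ȳ = 810720.00 / 10560.00 = 76.77 mm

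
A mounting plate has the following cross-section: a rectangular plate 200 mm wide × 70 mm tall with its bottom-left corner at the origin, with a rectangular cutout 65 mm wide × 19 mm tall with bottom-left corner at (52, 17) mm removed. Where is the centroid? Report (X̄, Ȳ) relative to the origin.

X̄ = 101.50 mm, Ȳ = 35.82 mm

plate: A = 200 × 70 = 14000.00, centroid at (100.00, 35.00).
hole: A = −(65 × 19) = -1235.00, centroid at (84.50, 26.50).
ΣA = 12765.00 mm²
ΣAX̄ = (14000.00)(100.00) + (-1235.00)(84.50) = 1295642.50 mm³
ΣAȲ = (14000.00)(35.00) + (-1235.00)(26.50) = 457272.50 mm³
X̄ = 1295642.50 / 12765.00 = 101.50 mm
Ȳ = 457272.50 / 12765.00 = 35.82 mm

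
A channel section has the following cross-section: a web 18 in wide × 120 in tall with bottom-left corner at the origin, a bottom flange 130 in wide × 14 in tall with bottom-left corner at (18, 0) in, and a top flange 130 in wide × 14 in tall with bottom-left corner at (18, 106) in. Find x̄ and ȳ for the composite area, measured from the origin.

x̄ = 55.44 in, ȳ = 60.00 in

Part | A | x̄ᵢ | ȳᵢ | A·x̄ᵢ | A·ȳᵢ
web | 2160.00 | 9.00 | 60.00 | 19440.00 | 129600.00
bottom flange | 1820.00 | 83.00 | 7.00 | 151060.00 | 12740.00
top flange | 1820.00 | 83.00 | 113.00 | 151060.00 | 205660.00
Σ | 5800.00 |  |  | 321560.00 | 348000.00
x̄ = 321560.00 / 5800.00 = 55.44 in
ȳ = 348000.00 / 5800.00 = 60.00 in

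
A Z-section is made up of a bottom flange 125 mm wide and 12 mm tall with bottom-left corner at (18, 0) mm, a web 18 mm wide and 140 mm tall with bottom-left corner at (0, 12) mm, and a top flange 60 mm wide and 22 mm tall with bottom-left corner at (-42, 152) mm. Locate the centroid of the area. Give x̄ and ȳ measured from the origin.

bottom flange: A = 125 × 12 = 1500.00, centroid at (80.50, 6.00).
web: A = 18 × 140 = 2520.00, centroid at (9.00, 82.00).
top flange: A = 60 × 22 = 1320.00, centroid at (-12.00, 163.00).
ΣA = 5340.00 mm²
ΣAx̄ = (1500.00)(80.50) + (2520.00)(9.00) + (1320.00)(-12.00) = 127590.00 mm³
ΣAȳ = (1500.00)(6.00) + (2520.00)(82.00) + (1320.00)(163.00) = 430800.00 mm³
x̄ = 127590.00 / 5340.00 = 23.89 mm
ȳ = 430800.00 / 5340.00 = 80.67 mm

x̄ = 23.89 mm, ȳ = 80.67 mm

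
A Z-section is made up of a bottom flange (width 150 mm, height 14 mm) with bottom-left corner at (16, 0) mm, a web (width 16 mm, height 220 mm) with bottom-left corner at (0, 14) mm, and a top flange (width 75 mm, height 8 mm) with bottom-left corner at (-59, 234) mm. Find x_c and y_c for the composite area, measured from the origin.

x_c = 33.18 mm, y_c = 95.50 mm

Part | A | x̄ᵢ | ȳᵢ | A·x̄ᵢ | A·ȳᵢ
bottom flange | 2100.00 | 91.00 | 7.00 | 191100.00 | 14700.00
web | 3520.00 | 8.00 | 124.00 | 28160.00 | 436480.00
top flange | 600.00 | -21.50 | 238.00 | -12900.00 | 142800.00
Σ | 6220.00 |  |  | 206360.00 | 593980.00
x_c = 206360.00 / 6220.00 = 33.18 mm
y_c = 593980.00 / 6220.00 = 95.50 mm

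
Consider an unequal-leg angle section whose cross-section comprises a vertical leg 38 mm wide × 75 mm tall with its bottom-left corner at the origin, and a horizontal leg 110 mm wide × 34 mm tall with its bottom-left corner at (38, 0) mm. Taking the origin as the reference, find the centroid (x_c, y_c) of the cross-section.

Part | A | x̄ᵢ | ȳᵢ | A·x̄ᵢ | A·ȳᵢ
vertical leg | 2850.00 | 19.00 | 37.50 | 54150.00 | 106875.00
horizontal leg | 3740.00 | 93.00 | 17.00 | 347820.00 | 63580.00
Σ | 6590.00 |  |  | 401970.00 | 170455.00
x_c = 401970.00 / 6590.00 = 61.00 mm
y_c = 170455.00 / 6590.00 = 25.87 mm

x_c = 61.00 mm, y_c = 25.87 mm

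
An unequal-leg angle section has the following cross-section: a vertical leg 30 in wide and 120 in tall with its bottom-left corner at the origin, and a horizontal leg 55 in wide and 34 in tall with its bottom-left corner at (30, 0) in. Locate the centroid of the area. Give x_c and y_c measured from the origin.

x_c = 29.53 in, y_c = 45.30 in

Part | A | x̄ᵢ | ȳᵢ | A·x̄ᵢ | A·ȳᵢ
vertical leg | 3600.00 | 15.00 | 60.00 | 54000.00 | 216000.00
horizontal leg | 1870.00 | 57.50 | 17.00 | 107525.00 | 31790.00
Σ | 5470.00 |  |  | 161525.00 | 247790.00
x_c = 161525.00 / 5470.00 = 29.53 in
y_c = 247790.00 / 5470.00 = 45.30 in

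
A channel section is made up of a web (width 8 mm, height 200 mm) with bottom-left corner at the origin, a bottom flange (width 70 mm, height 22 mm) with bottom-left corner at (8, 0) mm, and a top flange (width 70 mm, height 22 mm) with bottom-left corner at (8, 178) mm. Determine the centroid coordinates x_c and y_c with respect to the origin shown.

x_c = 29.67 mm, y_c = 100.00 mm

Part | A | x̄ᵢ | ȳᵢ | A·x̄ᵢ | A·ȳᵢ
web | 1600.00 | 4.00 | 100.00 | 6400.00 | 160000.00
bottom flange | 1540.00 | 43.00 | 11.00 | 66220.00 | 16940.00
top flange | 1540.00 | 43.00 | 189.00 | 66220.00 | 291060.00
Σ | 4680.00 |  |  | 138840.00 | 468000.00
x_c = 138840.00 / 4680.00 = 29.67 mm
y_c = 468000.00 / 4680.00 = 100.00 mm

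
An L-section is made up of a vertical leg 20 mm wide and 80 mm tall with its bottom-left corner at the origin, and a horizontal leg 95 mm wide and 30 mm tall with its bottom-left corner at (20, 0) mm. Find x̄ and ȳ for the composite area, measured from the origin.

vertical leg: A = 20 × 80 = 1600.00, centroid at (10.00, 40.00).
horizontal leg: A = 95 × 30 = 2850.00, centroid at (67.50, 15.00).
ΣA = 4450.00 mm²
ΣAx̄ = (1600.00)(10.00) + (2850.00)(67.50) = 208375.00 mm³
ΣAȳ = (1600.00)(40.00) + (2850.00)(15.00) = 106750.00 mm³
x̄ = 208375.00 / 4450.00 = 46.83 mm
ȳ = 106750.00 / 4450.00 = 23.99 mm

x̄ = 46.83 mm, ȳ = 23.99 mm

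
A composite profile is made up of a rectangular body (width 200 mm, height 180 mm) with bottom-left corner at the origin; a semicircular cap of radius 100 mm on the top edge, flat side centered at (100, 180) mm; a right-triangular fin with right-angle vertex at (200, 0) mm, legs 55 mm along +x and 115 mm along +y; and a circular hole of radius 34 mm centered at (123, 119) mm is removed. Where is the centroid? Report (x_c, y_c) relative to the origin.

rectangular body: A = 200 × 180 = 36000.00, centroid at (100.00, 90.00).
semicircular top: A = ½π·100² = 15707.96, centroid at (100.00, 222.44).
triangular fin: A = ½·55·115 = 3162.50, centroid at (218.33, 38.33).
hole: A = −π·34² = -3631.68, centroid at (123.00, 119.00).
ΣA = 51238.78 mm², ΣAx_c = 5414578.72 mm³, ΣAy_c = 6423159.17 mm³.
x_c = 5414578.72/51238.78 = 105.67 mm; y_c = 6423159.17/51238.78 = 125.36 mm.

x_c = 105.67 mm, y_c = 125.36 mm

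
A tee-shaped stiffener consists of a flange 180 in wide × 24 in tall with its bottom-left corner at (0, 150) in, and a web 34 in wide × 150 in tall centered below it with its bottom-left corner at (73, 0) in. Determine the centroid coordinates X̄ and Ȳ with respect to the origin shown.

web: A = 34 × 150 = 5100.00, centroid at (90.00, 75.00).
flange: A = 180 × 24 = 4320.00, centroid at (90.00, 162.00).
ΣA = 9420.00 in², ΣAX̄ = 847800.00 in³, ΣAȲ = 1082340.00 in³.
X̄ = 847800.00/9420.00 = 90.00 in; Ȳ = 1082340.00/9420.00 = 114.90 in.

X̄ = 90.00 in, Ȳ = 114.90 in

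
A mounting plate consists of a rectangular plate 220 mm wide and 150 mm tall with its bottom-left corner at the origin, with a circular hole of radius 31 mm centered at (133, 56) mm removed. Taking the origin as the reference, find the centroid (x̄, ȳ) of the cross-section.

x̄ = 107.68 mm, ȳ = 76.91 mm

plate: A = 220 × 150 = 33000.00, centroid at (110.00, 75.00).
hole: A = −π·31² = -3019.07, centroid at (133.00, 56.00).
ΣA = 29980.93 mm²
ΣAx̄ = (33000.00)(110.00) + (-3019.07)(133.00) = 3228463.62 mm³
ΣAȳ = (33000.00)(75.00) + (-3019.07)(56.00) = 2305932.05 mm³
x̄ = 3228463.62 / 29980.93 = 107.68 mm
ȳ = 2305932.05 / 29980.93 = 76.91 mm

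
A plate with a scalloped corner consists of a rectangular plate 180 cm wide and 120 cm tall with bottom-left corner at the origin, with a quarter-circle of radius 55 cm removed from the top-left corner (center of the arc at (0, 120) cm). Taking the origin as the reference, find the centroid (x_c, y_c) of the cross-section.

x_c = 98.24 cm, y_c = 55.47 cm

plate: A = 180 × 120 = 21600.00, centroid at (90.00, 60.00).
removed quarter-circle: A = −¼π·55² = -2375.83, centroid at (23.34, 96.66).
ΣA = 19224.17 cm², ΣAx_c = 1888541.67 cm³, ΣAy_c = 1066358.80 cm³.
x_c = 1888541.67/19224.17 = 98.24 cm; y_c = 1066358.80/19224.17 = 55.47 cm.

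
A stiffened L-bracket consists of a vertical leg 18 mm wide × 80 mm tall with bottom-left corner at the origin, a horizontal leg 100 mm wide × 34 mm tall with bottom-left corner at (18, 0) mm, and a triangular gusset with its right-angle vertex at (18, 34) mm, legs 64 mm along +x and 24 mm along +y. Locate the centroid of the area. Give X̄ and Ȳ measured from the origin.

vertical leg: A = 18 × 80 = 1440.00, centroid at (9.00, 40.00).
horizontal leg: A = 100 × 34 = 3400.00, centroid at (68.00, 17.00).
gusset: A = ½·64·24 = 768.00, centroid at (39.33, 42.00).
ΣA = 5608.00 mm², ΣAX̄ = 274368.00 mm³, ΣAȲ = 147656.00 mm³.
X̄ = 274368.00/5608.00 = 48.92 mm; Ȳ = 147656.00/5608.00 = 26.33 mm.

X̄ = 48.92 mm, Ȳ = 26.33 mm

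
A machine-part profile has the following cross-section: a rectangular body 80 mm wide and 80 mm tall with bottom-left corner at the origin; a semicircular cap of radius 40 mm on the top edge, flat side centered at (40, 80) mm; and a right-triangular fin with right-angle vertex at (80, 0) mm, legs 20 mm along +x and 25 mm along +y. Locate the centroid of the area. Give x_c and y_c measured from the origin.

x_c = 41.27 mm, y_c = 54.76 mm

rectangular body: A = 80 × 80 = 6400.00, centroid at (40.00, 40.00).
semicircular top: A = ½π·40² = 2513.27, centroid at (40.00, 96.98).
triangular fin: A = ½·20·25 = 250.00, centroid at (86.67, 8.33).
ΣA = 9163.27 mm²
ΣAx_c = (6400.00)(40.00) + (2513.27)(40.00) + (250.00)(86.67) = 378197.63 mm³
ΣAy_c = (6400.00)(40.00) + (2513.27)(96.98) + (250.00)(8.33) = 501811.93 mm³
x_c = 378197.63 / 9163.27 = 41.27 mm
y_c = 501811.93 / 9163.27 = 54.76 mm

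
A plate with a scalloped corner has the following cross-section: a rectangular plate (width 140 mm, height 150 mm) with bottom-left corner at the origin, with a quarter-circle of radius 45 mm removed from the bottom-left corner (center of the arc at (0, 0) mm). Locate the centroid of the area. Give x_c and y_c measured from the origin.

plate: A = 140 × 150 = 21000.00, centroid at (70.00, 75.00).
removed quarter-circle: A = −¼π·45² = -1590.43, centroid at (19.10, 19.10).
ΣA = 19409.57 mm², ΣAx_c = 1439625.00 mm³, ΣAy_c = 1544625.00 mm³.
x_c = 1439625.00/19409.57 = 74.17 mm; y_c = 1544625.00/19409.57 = 79.58 mm.

x_c = 74.17 mm, y_c = 79.58 mm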